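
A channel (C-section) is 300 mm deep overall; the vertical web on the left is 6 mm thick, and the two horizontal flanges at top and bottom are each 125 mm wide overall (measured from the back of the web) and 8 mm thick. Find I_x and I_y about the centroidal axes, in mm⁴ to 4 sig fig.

Break the section into simple shapes (no overlaps), measuring from the bottom-left corner of the bounding box.
Web: 6 × 300, A = 1 800 mm², y = 150 mm, Ī = 13 500 000 mm⁴.
Top flange (beyond web): 119 × 8, A = 952 mm², y = 296 mm, Ī = 5077.33 mm⁴.
Bottom flange (beyond web): 119 × 8, A = 952 mm², y = 4 mm, Ī = 5077.33 mm⁴.
By symmetry the centroid is at mid-height, ȳ = 150 mm.
Transfer each piece to the centroidal x-axis using Ī + A·d² with d = y − 150:
  web: d = 0 mm → contributes +13 500 000 mm⁴
  top flange (beyond web): d = 146 mm → contributes +20 297 909 mm⁴
  bottom flange (beyond web): d = -146 mm → contributes +20 297 909 mm⁴
Total I = 54 095 819 mm⁴.
For the y-axis: x̄ = 35.1274 mm.
Repeating about the centroidal y-axis gives I_y = 5 866 615 mm⁴.

I_x ≈ 5.410 × 10⁷ mm⁴, I_y ≈ 5.867 × 10⁶ mm⁴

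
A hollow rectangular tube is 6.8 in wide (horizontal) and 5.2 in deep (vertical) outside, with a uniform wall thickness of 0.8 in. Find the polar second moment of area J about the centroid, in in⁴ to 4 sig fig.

J ≈ 153.5 in⁴

Decompose the section into non-overlapping parts with the origin at the bottom-left of its bounding rectangle.
Outer rectangle: 6.8 × 5.2, A = 35.36 in², y = 2.6 in, Ī = 79.6779 in⁴.
Inner void (subtracted): 5.2 × 3.6, A = 18.72 in², y = 2.6 in, Ī = 20.2176 in⁴.
By symmetry the centroid is at mid-height, ȳ = 2.6 in.
All pieces are centred on the centroidal x-axis, so I = ΣĪ (holes subtracted) = 59.4603 in⁴.
Repeating about the centroidal y-axis gives I_y = 94.0715 in⁴.
Polar second moment: J = I_x + I_y = 153.532 in⁴.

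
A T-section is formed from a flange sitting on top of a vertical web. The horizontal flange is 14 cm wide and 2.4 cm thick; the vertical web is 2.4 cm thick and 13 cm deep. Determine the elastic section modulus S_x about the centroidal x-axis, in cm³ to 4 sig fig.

Break the section into simple shapes (no overlaps), measuring from the bottom-left corner of the bounding box.
Flange: 14 × 2.4, A = 33.6 cm², y = 14.2 cm, Ī = 16.128 cm⁴.
Web: 2.4 × 13, A = 31.2 cm², y = 6.5 cm, Ī = 439.4 cm⁴.
Centroid: ȳ = ΣA·y / ΣA = 10.4926 cm.
Transfer each piece to the centroidal x-axis using Ī + A·d² with d = y − 10.4926:
  flange: d = 3.70741 cm → contributes +477.956 cm⁴
  web: d = -3.99259 cm → contributes +936.753 cm⁴
Total I = 1414.71 cm⁴.
Extreme fibre distance c = 10.4926 cm; S = I/c = 134.829 cm³.

S_x ≈ 134.8 cm³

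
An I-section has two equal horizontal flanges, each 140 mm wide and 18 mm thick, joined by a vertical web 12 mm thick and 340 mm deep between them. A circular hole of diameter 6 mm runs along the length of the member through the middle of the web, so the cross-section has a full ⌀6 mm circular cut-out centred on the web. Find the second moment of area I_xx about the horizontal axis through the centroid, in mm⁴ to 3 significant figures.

I_xx ≈ 2.01 × 10⁸ mm⁴

Break the section into simple shapes (no overlaps), measuring from the bottom-left corner of the bounding box.
Bottom flange: 140 × 18, A = 2 520 mm², y = 9 mm, Ī = 68 040 mm⁴.
Web: 12 × 340, A = 4 080 mm², y = 188 mm, Ī = 39 304 000 mm⁴.
Top flange: 140 × 18, A = 2 520 mm², y = 367 mm, Ī = 68 040 mm⁴.
Hole (subtracted): ⌀6, A = 28.274 mm², y = 188 mm, Ī = 63.617 mm⁴.
By symmetry the centroid is at mid-height, ȳ = 188 mm.
Transfer each piece to the horizontal axis through the centroid using Ī + A·d² with d = y − 188:
  bottom flange: d = -179 mm → contributes +80 811 360 mm⁴
  web: d = 0 mm → contributes +39 304 000 mm⁴
  top flange: d = 179 mm → contributes +80 811 360 mm⁴
  hole: d = 0 mm → contributes −63.617 mm⁴
Total I = 200 926 656 mm⁴.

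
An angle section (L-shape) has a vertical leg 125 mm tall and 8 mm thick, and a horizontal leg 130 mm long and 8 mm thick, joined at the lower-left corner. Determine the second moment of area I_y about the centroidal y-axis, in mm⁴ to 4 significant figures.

Break the section into simple shapes (no overlaps), measuring from the bottom-left corner of the bounding box.
Vertical leg: 8 × 125, A = 1 000 mm², x = 4 mm, Ī = 5333.33 mm⁴.
Horizontal leg (remainder): 122 × 8, A = 976 mm², x = 69 mm, Ī = 1 210 565 mm⁴.
Centroid: x̄ = ΣA·x / ΣA = 36.1053 mm.
Transfer each piece to the centroidal y-axis using Ī + A·d² with d = x − 36.1053:
  vertical leg: d = -32.1053 mm → contributes +1 036 081 mm⁴
  horizontal leg (remainder): d = 32.8947 mm → contributes +2 266 660 mm⁴
Total I = 3 302 741 mm⁴.

I_y ≈ 3.303 × 10⁶ mm⁴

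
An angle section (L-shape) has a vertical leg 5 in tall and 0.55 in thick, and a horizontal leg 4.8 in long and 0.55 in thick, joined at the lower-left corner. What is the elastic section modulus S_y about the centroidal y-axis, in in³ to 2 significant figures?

S_y ≈ 3.2 in³

Treat the section as a set of non-overlapping primitives; coordinates are from the bounding-box lower-left.
Vertical leg: 0.55 × 5, A = 2.75 in², x = 0.275 in, Ī = 0.06932 in⁴.
Horizontal leg (remainder): 4.25 × 0.55, A = 2.338 in², x = 2.675 in, Ī = 3.518 in⁴.
Centroid: x̄ = ΣA·x / ΣA = 1.378 in.
Transfer each piece to the centroidal y-axis using Ī + A·d² with d = x − 1.378:
  vertical leg: d = -1.103 in → contributes +3.413 in⁴
  horizontal leg (remainder): d = 1.297 in → contributes +7.452 in⁴
Total I = 10.87 in⁴.
Extreme fibre distance c = 3.422 in; S = I/c = 3.175 in³.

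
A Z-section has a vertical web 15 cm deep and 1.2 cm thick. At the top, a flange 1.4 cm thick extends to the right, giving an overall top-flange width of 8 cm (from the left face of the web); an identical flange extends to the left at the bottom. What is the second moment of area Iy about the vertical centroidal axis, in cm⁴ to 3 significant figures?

Iy ≈ 380 cm⁴

Split into non-overlapping primitives; take the origin at the lower-left of the bounding box.
Web: 1.2 × 15, A = 18 cm², x = 7.4 cm, Ī = 2.16 cm⁴.
Top flange (beyond web): 6.8 × 1.4, A = 9.52 cm², x = 11.4 cm, Ī = 36.684 cm⁴.
Bottom flange (beyond web): 6.8 × 1.4, A = 9.52 cm², x = 3.4 cm, Ī = 36.684 cm⁴.
Centroid: x̄ = ΣA·x / ΣA = 7.4 cm.
Transfer each piece to the vertical centroidal axis using Ī + A·d² with d = x − 7.4:
  web: d = 0 cm → contributes +2.16 cm⁴
  top flange (beyond web): d = 4 cm → contributes +189 cm⁴
  bottom flange (beyond web): d = -4 cm → contributes +189 cm⁴
Total I = 380.17 cm⁴.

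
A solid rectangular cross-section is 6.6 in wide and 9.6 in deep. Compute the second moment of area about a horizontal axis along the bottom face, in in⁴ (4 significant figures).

I_base ≈ 1946 in⁴

The section: 6.6 × 9.6, A = 63.36 in², y = 4.8 in, Ī = 486.605 in⁴.
Transfer it to the bottom edge using Ī + A·d² with d = y − 0:
  the section: d = 4.8 in → contributes +1946.42 in⁴
Total I = 1946.42 in⁴.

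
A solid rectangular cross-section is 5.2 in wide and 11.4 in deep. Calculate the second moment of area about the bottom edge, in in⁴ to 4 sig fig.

I_base ≈ 2568 in⁴

The section: 5.2 × 11.4, A = 59.28 in², y = 5.7 in, Ī = 642.002 in⁴.
Transfer it to a horizontal axis along the bottom face using Ī + A·d² with d = y − 0:
  the section: d = 5.7 in → contributes +2568.01 in⁴
Total I = 2568.01 in⁴.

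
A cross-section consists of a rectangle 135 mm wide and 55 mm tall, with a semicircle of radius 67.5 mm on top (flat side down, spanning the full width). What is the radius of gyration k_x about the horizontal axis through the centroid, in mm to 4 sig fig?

Split into non-overlapping primitives; take the origin at the lower-left of the bounding box.
Rectangular body: 135 × 55, A = 7 425 mm², y = 27.5 mm, Ī = 1 871 719 mm⁴.
Semicircular cap: semicircle r = 67.5, A = 7156.94 mm², y = 83.6479 mm, Ī = 2 278 490 mm⁴.
Centroid: ȳ = ΣA·y / ΣA = 55.0579 mm.
Transfer each piece to the horizontal axis through the centroid using Ī + A·d² with d = y − 55.0579:
  rectangular body: d = -27.5579 mm → contributes +7 510 530 mm⁴
  semicircular cap: d = 28.59 mm → contributes +8 128 499 mm⁴
Total I = 15 639 029 mm⁴.
Radius of gyration: k = √(I/A) = √(15 639 029 / 14581.9) = 32.7489 mm.

k_x ≈ 32.75 mm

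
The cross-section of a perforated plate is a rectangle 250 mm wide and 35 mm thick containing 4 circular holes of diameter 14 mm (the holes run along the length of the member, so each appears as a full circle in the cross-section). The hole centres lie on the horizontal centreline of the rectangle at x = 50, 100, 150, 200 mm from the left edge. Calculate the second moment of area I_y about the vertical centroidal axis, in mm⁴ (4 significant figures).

I_y ≈ 4.364 × 10⁷ mm⁴

Break the section into simple shapes (no overlaps), measuring from the bottom-left corner of the bounding box.
Plate: 250 × 35, A = 8 750 mm², x = 125 mm, Ī = 45 572 917 mm⁴.
Hole 1 (subtracted): ⌀14, A = 153.938 mm², x = 50 mm, Ī = 1885.74 mm⁴.
Hole 2 (subtracted): ⌀14, A = 153.938 mm², x = 100 mm, Ī = 1885.74 mm⁴.
Hole 3 (subtracted): ⌀14, A = 153.938 mm², x = 150 mm, Ī = 1885.74 mm⁴.
Hole 4 (subtracted): ⌀14, A = 153.938 mm², x = 200 mm, Ī = 1885.74 mm⁴.
By symmetry the centroid is at mid-width, x̄ = 125 mm.
Transfer each piece to the vertical centroidal axis using Ī + A·d² with d = x − 125:
  plate: d = 0 mm → contributes +45 572 917 mm⁴
  hole 1: d = -75 mm → contributes −867 787 mm⁴
  hole 2: d = -25 mm → contributes −98 097 mm⁴
  hole 3: d = 25 mm → contributes −98 097 mm⁴
  hole 4: d = 75 mm → contributes −867 787 mm⁴
Total I = 43 641 148 mm⁴.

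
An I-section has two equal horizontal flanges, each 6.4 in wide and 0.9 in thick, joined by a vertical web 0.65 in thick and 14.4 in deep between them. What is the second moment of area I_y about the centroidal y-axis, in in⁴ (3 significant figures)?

I_y ≈ 39.7 in⁴

Treat the section as a set of non-overlapping primitives; coordinates are from the bounding-box lower-left.
Bottom flange: 6.4 × 0.9, A = 5.76 in², x = 3.2 in, Ī = 19.661 in⁴.
Web: 0.65 × 14.4, A = 9.36 in², x = 3.2 in, Ī = 0.32955 in⁴.
Top flange: 6.4 × 0.9, A = 5.76 in², x = 3.2 in, Ī = 19.661 in⁴.
By symmetry the centroid is at mid-width, x̄ = 3.2 in.
All pieces are centred on the centroidal y-axis, so I = ΣĪ = 39.651 in⁴.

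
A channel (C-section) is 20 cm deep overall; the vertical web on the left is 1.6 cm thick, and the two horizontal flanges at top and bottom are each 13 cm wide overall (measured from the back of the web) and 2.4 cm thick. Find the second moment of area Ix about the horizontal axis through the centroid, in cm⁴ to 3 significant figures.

Ix ≈ 5330 cm⁴

Treat the section as a set of non-overlapping primitives; coordinates are from the bounding-box lower-left.
Web: 1.6 × 20, A = 32 cm², y = 10 cm, Ī = 1066.7 cm⁴.
Top flange (beyond web): 11.4 × 2.4, A = 27.36 cm², y = 18.8 cm, Ī = 13.133 cm⁴.
Bottom flange (beyond web): 11.4 × 2.4, A = 27.36 cm², y = 1.2 cm, Ī = 13.133 cm⁴.
By symmetry the centroid is at mid-height, ȳ = 10 cm.
Transfer each piece to the horizontal axis through the centroid using Ī + A·d² with d = y − 10:
  web: d = 0 cm → contributes +1066.7 cm⁴
  top flange (beyond web): d = 8.8 cm → contributes +2131.9 cm⁴
  bottom flange (beyond web): d = -8.8 cm → contributes +2131.9 cm⁴
Total I = 5330.4 cm⁴.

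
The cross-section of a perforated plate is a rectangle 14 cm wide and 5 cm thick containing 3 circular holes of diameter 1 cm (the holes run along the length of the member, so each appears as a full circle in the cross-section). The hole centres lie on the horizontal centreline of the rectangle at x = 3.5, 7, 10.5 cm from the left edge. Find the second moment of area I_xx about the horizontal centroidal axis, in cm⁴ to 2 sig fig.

I_xx ≈ 150 cm⁴

Break the section into simple shapes (no overlaps), measuring from the bottom-left corner of the bounding box.
Plate: 14 × 5, A = 70 cm², y = 2.5 cm, Ī = 145.8 cm⁴.
Hole 1 (subtracted): ⌀1, A = 0.7854 cm², y = 2.5 cm, Ī = 0.04909 cm⁴.
Hole 2 (subtracted): ⌀1, A = 0.7854 cm², y = 2.5 cm, Ī = 0.04909 cm⁴.
Hole 3 (subtracted): ⌀1, A = 0.7854 cm², y = 2.5 cm, Ī = 0.04909 cm⁴.
By symmetry the centroid is at mid-height, ȳ = 2.5 cm.
All pieces are centred on the horizontal centroidal axis, so I = ΣĪ (holes subtracted) = 145.7 cm⁴.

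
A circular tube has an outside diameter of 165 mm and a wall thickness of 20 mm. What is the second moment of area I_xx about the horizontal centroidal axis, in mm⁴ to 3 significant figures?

I_xx ≈ 2.44 × 10⁷ mm⁴

Break the section into simple shapes (no overlaps), measuring from the bottom-left corner of the bounding box.
Outer circle: ⌀165, A = 21 382 mm², y = 82.5 mm, Ī = 36 383 601 mm⁴.
Bore (subtracted): ⌀125, A = 12 272 mm², y = 82.5 mm, Ī = 11 984 225 mm⁴.
By symmetry the centroid is at mid-height, ȳ = 82.5 mm.
All pieces are centred on the horizontal centroidal axis, so I = ΣĪ (holes subtracted) = 24 399 376 mm⁴.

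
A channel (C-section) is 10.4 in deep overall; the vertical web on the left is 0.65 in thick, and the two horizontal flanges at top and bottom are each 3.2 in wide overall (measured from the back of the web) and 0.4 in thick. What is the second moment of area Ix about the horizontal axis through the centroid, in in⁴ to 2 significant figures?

Split into non-overlapping primitives; take the origin at the lower-left of the bounding box.
Web: 0.65 × 10.4, A = 6.76 in², y = 5.2 in, Ī = 60.93 in⁴.
Top flange (beyond web): 2.55 × 0.4, A = 1.02 in², y = 10.2 in, Ī = 0.0136 in⁴.
Bottom flange (beyond web): 2.55 × 0.4, A = 1.02 in², y = 0.2 in, Ī = 0.0136 in⁴.
By symmetry the centroid is at mid-height, ȳ = 5.2 in.
Transfer each piece to the horizontal axis through the centroid using Ī + A·d² with d = y − 5.2:
  web: d = 0 in → contributes +60.93 in⁴
  top flange (beyond web): d = 5 in → contributes +25.51 in⁴
  bottom flange (beyond web): d = -5 in → contributes +25.51 in⁴
Total I = 112 in⁴.

Ix ≈ 110 in⁴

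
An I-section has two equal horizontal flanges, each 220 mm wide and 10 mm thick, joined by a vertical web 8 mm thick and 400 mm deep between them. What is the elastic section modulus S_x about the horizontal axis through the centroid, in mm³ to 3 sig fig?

S_x ≈ 1.08 × 10⁶ mm³

Break the section into simple shapes (no overlaps), measuring from the bottom-left corner of the bounding box.
Bottom flange: 220 × 10, A = 2 200 mm², y = 5 mm, Ī = 18 333 mm⁴.
Web: 8 × 400, A = 3 200 mm², y = 210 mm, Ī = 42 666 667 mm⁴.
Top flange: 220 × 10, A = 2 200 mm², y = 415 mm, Ī = 18 333 mm⁴.
By symmetry the centroid is at mid-height, ȳ = 210 mm.
Transfer each piece to the horizontal axis through the centroid using Ī + A·d² with d = y − 210:
  bottom flange: d = -205 mm → contributes +92 473 333 mm⁴
  web: d = 0 mm → contributes +42 666 667 mm⁴
  top flange: d = 205 mm → contributes +92 473 333 mm⁴
Total I = 227 613 333 mm⁴.
Extreme fibre distance c = 210 mm; S = I/c = 1 083 873 mm³.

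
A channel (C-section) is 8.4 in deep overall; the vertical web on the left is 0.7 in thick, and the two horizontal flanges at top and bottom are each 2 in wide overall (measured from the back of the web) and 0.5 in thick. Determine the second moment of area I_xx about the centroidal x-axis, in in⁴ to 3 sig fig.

I_xx ≈ 54.9 in⁴

Split into non-overlapping primitives; take the origin at the lower-left of the bounding box.
Web: 0.7 × 8.4, A = 5.88 in², y = 4.2 in, Ī = 34.574 in⁴.
Top flange (beyond web): 1.3 × 0.5, A = 0.65 in², y = 8.15 in, Ī = 0.013542 in⁴.
Bottom flange (beyond web): 1.3 × 0.5, A = 0.65 in², y = 0.25 in, Ī = 0.013542 in⁴.
By symmetry the centroid is at mid-height, ȳ = 4.2 in.
Transfer each piece to the centroidal x-axis using Ī + A·d² with d = y − 4.2:
  web: d = 0 in → contributes +34.574 in⁴
  top flange (beyond web): d = 3.95 in → contributes +10.155 in⁴
  bottom flange (beyond web): d = -3.95 in → contributes +10.155 in⁴
Total I = 54.885 in⁴.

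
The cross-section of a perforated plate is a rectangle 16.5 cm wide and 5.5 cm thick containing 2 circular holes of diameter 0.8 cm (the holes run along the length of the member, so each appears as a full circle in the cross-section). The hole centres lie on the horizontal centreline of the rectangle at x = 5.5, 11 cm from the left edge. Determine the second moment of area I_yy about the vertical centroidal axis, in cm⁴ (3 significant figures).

I_yy ≈ 2050 cm⁴

Treat the section as a set of non-overlapping primitives; coordinates are from the bounding-box lower-left.
Plate: 16.5 × 5.5, A = 90.75 cm², x = 8.25 cm, Ī = 2058.9 cm⁴.
Hole 1 (subtracted): ⌀0.8, A = 0.50265 cm², x = 5.5 cm, Ī = 0.020106 cm⁴.
Hole 2 (subtracted): ⌀0.8, A = 0.50265 cm², x = 11 cm, Ī = 0.020106 cm⁴.
By symmetry the centroid is at mid-width, x̄ = 8.25 cm.
Transfer each piece to the vertical centroidal axis using Ī + A·d² with d = x − 8.25:
  plate: d = 0 cm → contributes +2058.9 cm⁴
  hole 1: d = -2.75 cm → contributes −3.8214 cm⁴
  hole 2: d = 2.75 cm → contributes −3.8214 cm⁴
Total I = 2051.2 cm⁴.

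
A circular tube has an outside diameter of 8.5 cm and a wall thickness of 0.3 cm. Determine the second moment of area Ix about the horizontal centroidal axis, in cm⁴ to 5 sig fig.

Split into non-overlapping primitives; take the origin at the lower-left of the bounding box.
Outer circle: ⌀8.5, A = 56.74502 cm², y = 4.25 cm, Ī = 256.2392 cm⁴.
Bore (subtracted): ⌀7.9, A = 49.0167 cm², y = 4.25 cm, Ī = 191.1958 cm⁴.
By symmetry the centroid is at mid-height, ȳ = 4.25 cm.
All pieces are centred on the horizontal centroidal axis, so I = ΣĪ (holes subtracted) = 65.04346 cm⁴.

Ix ≈ 65.043 cm⁴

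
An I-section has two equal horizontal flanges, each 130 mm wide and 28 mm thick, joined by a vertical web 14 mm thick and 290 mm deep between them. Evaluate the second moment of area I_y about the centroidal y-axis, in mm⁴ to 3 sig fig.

Split into non-overlapping primitives; take the origin at the lower-left of the bounding box.
Bottom flange: 130 × 28, A = 3 640 mm², x = 65 mm, Ī = 5 126 333 mm⁴.
Web: 14 × 290, A = 4 060 mm², x = 65 mm, Ī = 66 313 mm⁴.
Top flange: 130 × 28, A = 3 640 mm², x = 65 mm, Ī = 5 126 333 mm⁴.
By symmetry the centroid is at mid-width, x̄ = 65 mm.
All pieces are centred on the centroidal y-axis, so I = ΣĪ = 10 318 980 mm⁴.

I_y ≈ 1.03 × 10⁷ mm⁴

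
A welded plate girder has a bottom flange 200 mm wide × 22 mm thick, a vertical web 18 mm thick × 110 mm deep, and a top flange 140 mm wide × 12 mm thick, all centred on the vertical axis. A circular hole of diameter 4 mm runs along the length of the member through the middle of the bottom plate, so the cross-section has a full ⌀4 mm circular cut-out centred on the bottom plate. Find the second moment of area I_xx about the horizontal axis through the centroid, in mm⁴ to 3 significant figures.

I_xx ≈ 2.32 × 10⁷ mm⁴

Break the section into simple shapes (no overlaps), measuring from the bottom-left corner of the bounding box.
Bottom plate: 200 × 22, A = 4 400 mm², y = 11 mm, Ī = 177 467 mm⁴.
Web plate: 18 × 110, A = 1 980 mm², y = 77 mm, Ī = 1 996 500 mm⁴.
Top plate: 140 × 12, A = 1 680 mm², y = 138 mm, Ī = 20 160 mm⁴.
Hole (subtracted): ⌀4, A = 12.566 mm², y = 11 mm, Ī = 12.566 mm⁴.
Centroid: ȳ = ΣA·y / ΣA = 53.752 mm.
Transfer each piece to the horizontal axis through the centroid using Ī + A·d² with d = y − 53.752:
  bottom plate: d = -42.752 mm → contributes +8 219 313 mm⁴
  web plate: d = 23.248 mm → contributes +3 066 674 mm⁴
  top plate: d = 84.248 mm → contributes +11 944 475 mm⁴
  hole: d = -42.752 mm → contributes −22 980 mm⁴
Total I = 23 207 482 mm⁴.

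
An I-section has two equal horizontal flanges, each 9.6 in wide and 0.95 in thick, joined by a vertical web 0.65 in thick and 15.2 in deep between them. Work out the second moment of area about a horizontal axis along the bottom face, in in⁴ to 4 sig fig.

I_base ≈ 3437 in⁴

Treat the section as a set of non-overlapping primitives; coordinates are from the bounding-box lower-left.
Bottom flange: 9.6 × 0.95, A = 9.12 in², y = 0.475 in, Ī = 0.6859 in⁴.
Web: 0.65 × 15.2, A = 9.88 in², y = 8.55 in, Ī = 190.223 in⁴.
Top flange: 9.6 × 0.95, A = 9.12 in², y = 16.625 in, Ī = 0.6859 in⁴.
Transfer each piece to the base of the section using Ī + A·d² with d = y − 0:
  bottom flange: d = 0.475 in → contributes +2.7436 in⁴
  web: d = 8.55 in → contributes +912.476 in⁴
  top flange: d = 16.625 in → contributes +2521.37 in⁴
Total I = 3436.59 in⁴.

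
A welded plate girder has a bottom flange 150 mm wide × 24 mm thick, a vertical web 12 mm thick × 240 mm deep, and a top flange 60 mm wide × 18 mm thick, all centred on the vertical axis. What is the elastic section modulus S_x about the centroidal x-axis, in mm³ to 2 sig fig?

Decompose the section into non-overlapping parts with the origin at the bottom-left of its bounding rectangle.
Bottom plate: 150 × 24, A = 3 600 mm², y = 12 mm, Ī = 172 800 mm⁴.
Web plate: 12 × 240, A = 2 880 mm², y = 144 mm, Ī = 13 824 000 mm⁴.
Top plate: 60 × 18, A = 1 080 mm², y = 273 mm, Ī = 29 160 mm⁴.
Centroid: ȳ = ΣA·y / ΣA = 99.57 mm.
Transfer each piece to the centroidal x-axis using Ī + A·d² with d = y − 99.57:
  bottom plate: d = -87.57 mm → contributes +27 780 318 mm⁴
  web plate: d = 44.43 mm → contributes +19 508 826 mm⁴
  top plate: d = 173.4 mm → contributes +32 512 827 mm⁴
Total I = 79 801 971 mm⁴.
Extreme fibre distance c = 182.4 mm; S = I/c = 437 442 mm³.

S_x ≈ 4.4 × 10⁵ mm³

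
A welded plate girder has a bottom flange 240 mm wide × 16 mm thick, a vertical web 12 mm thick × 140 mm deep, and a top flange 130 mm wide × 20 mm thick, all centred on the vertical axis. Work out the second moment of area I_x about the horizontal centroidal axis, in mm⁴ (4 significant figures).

Decompose the section into non-overlapping parts with the origin at the bottom-left of its bounding rectangle.
Bottom plate: 240 × 16, A = 3 840 mm², y = 8 mm, Ī = 81 920 mm⁴.
Web plate: 12 × 140, A = 1 680 mm², y = 86 mm, Ī = 2 744 000 mm⁴.
Top plate: 130 × 20, A = 2 600 mm², y = 166 mm, Ī = 86666.7 mm⁴.
Centroid: ȳ = ΣA·y / ΣA = 74.7291 mm.
Transfer each piece to the horizontal centroidal axis using Ī + A·d² with d = y − 74.7291:
  bottom plate: d = -66.7291 mm → contributes +17 180 549 mm⁴
  web plate: d = 11.2709 mm → contributes +2 957 417 mm⁴
  top plate: d = 91.2709 mm → contributes +21 745 664 mm⁴
Total I = 41 883 631 mm⁴.

I_x ≈ 4.188 × 10⁷ mm⁴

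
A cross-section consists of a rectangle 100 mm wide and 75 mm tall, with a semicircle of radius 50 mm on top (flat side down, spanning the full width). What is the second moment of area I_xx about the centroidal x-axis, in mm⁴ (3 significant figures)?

I_xx ≈ 1.31 × 10⁷ mm⁴

Decompose the section into non-overlapping parts with the origin at the bottom-left of its bounding rectangle.
Rectangular body: 100 × 75, A = 7 500 mm², y = 37.5 mm, Ī = 3 515 625 mm⁴.
Semicircular cap: semicircle r = 50, A = 3 927 mm², y = 96.221 mm, Ī = 685 981 mm⁴.
Centroid: ȳ = ΣA·y / ΣA = 57.68 mm.
Transfer each piece to the centroidal x-axis using Ī + A·d² with d = y − 57.68:
  rectangular body: d = -20.18 mm → contributes +6 569 837 mm⁴
  semicircular cap: d = 38.541 mm → contributes +6 519 095 mm⁴
Total I = 13 088 932 mm⁴.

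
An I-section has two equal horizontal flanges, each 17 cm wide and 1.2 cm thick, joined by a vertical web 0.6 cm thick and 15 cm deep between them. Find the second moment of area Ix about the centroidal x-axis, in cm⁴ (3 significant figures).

Ix ≈ 2850 cm⁴

Decompose the section into non-overlapping parts with the origin at the bottom-left of its bounding rectangle.
Bottom flange: 17 × 1.2, A = 20.4 cm², y = 0.6 cm, Ī = 2.448 cm⁴.
Web: 0.6 × 15, A = 9 cm², y = 8.7 cm, Ī = 168.75 cm⁴.
Top flange: 17 × 1.2, A = 20.4 cm², y = 16.8 cm, Ī = 2.448 cm⁴.
By symmetry the centroid is at mid-height, ȳ = 8.7 cm.
Transfer each piece to the centroidal x-axis using Ī + A·d² with d = y − 8.7:
  bottom flange: d = -8.1 cm → contributes +1340.9 cm⁴
  web: d = 0 cm → contributes +168.75 cm⁴
  top flange: d = 8.1 cm → contributes +1340.9 cm⁴
Total I = 2850.5 cm⁴.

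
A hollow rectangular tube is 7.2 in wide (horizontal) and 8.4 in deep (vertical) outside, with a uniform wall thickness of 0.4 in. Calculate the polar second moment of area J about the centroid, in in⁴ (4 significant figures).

J ≈ 216.8 in⁴

Split into non-overlapping primitives; take the origin at the lower-left of the bounding box.
Outer rectangle: 7.2 × 8.4, A = 60.48 in², y = 4.2 in, Ī = 355.622 in⁴.
Inner void (subtracted): 6.4 × 7.6, A = 48.64 in², y = 4.2 in, Ī = 234.121 in⁴.
By symmetry the centroid is at mid-height, ȳ = 4.2 in.
All pieces are centred on the centroidal x-axis, so I = ΣĪ (holes subtracted) = 121.502 in⁴.
Repeating about the centroidal y-axis gives I_y = 95.2491 in⁴.
Polar second moment: J = I_x + I_y = 216.751 in⁴.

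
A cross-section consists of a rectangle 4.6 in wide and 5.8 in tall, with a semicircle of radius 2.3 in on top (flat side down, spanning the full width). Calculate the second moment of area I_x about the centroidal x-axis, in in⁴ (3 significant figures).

I_x ≈ 173 in⁴

Split into non-overlapping primitives; take the origin at the lower-left of the bounding box.
Rectangular body: 4.6 × 5.8, A = 26.68 in², y = 2.9 in, Ī = 74.793 in⁴.
Semicircular cap: semicircle r = 2.3, A = 8.3095 in², y = 6.7762 in, Ī = 3.0714 in⁴.
Centroid: ȳ = ΣA·y / ΣA = 3.8205 in.
Transfer each piece to the centroidal x-axis using Ī + A·d² with d = y − 3.8205:
  rectangular body: d = -0.92053 in → contributes +97.401 in⁴
  semicircular cap: d = 2.9556 in → contributes +75.661 in⁴
Total I = 173.06 in⁴.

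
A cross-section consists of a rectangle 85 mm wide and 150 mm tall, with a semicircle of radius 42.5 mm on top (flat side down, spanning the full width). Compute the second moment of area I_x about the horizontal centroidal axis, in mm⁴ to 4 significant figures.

I_x ≈ 4.435 × 10⁷ mm⁴

Break the section into simple shapes (no overlaps), measuring from the bottom-left corner of the bounding box.
Rectangular body: 85 × 150, A = 12 750 mm², y = 75 mm, Ī = 23 906 250 mm⁴.
Semicircular cap: semicircle r = 42.5, A = 2837.25 mm², y = 168.038 mm, Ī = 358 086 mm⁴.
Centroid: ȳ = ΣA·y / ΣA = 91.9351 mm.
Transfer each piece to the horizontal centroidal axis using Ī + A·d² with d = y − 91.9351:
  rectangular body: d = -16.9351 mm → contributes +27 562 899 mm⁴
  semicircular cap: d = 76.1025 mm → contributes +16 790 285 mm⁴
Total I = 44 353 184 mm⁴.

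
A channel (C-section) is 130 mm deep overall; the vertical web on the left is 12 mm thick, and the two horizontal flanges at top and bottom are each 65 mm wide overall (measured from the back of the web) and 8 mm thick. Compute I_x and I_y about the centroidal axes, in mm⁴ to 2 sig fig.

Treat the section as a set of non-overlapping primitives; coordinates are from the bounding-box lower-left.
Web: 12 × 130, A = 1 560 mm², y = 65 mm, Ī = 2 197 000 mm⁴.
Top flange (beyond web): 53 × 8, A = 424 mm², y = 126 mm, Ī = 2 261 mm⁴.
Bottom flange (beyond web): 53 × 8, A = 424 mm², y = 4 mm, Ī = 2 261 mm⁴.
By symmetry the centroid is at mid-height, ȳ = 65 mm.
Transfer each piece to the centroidal x-axis using Ī + A·d² with d = y − 65:
  web: d = 0 mm → contributes +2 197 000 mm⁴
  top flange (beyond web): d = 61 mm → contributes +1 579 965 mm⁴
  bottom flange (beyond web): d = -61 mm → contributes +1 579 965 mm⁴
Total I = 5 356 931 mm⁴.
For the y-axis: x̄ = 17.45 mm.
Repeating about the centroidal y-axis gives I_y = 797 493 mm⁴.

I_x ≈ 5.4 × 10⁶ mm⁴, I_y ≈ 8.0 × 10⁵ mm⁴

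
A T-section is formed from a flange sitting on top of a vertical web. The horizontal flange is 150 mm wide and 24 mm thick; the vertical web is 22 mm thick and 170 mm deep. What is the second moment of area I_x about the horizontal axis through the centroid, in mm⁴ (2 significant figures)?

I_x ≈ 2.6 × 10⁷ mm⁴

Treat the section as a set of non-overlapping primitives; coordinates are from the bounding-box lower-left.
Flange: 150 × 24, A = 3 600 mm², y = 182 mm, Ī = 172 800 mm⁴.
Web: 22 × 170, A = 3 740 mm², y = 85 mm, Ī = 9 007 167 mm⁴.
Centroid: ȳ = ΣA·y / ΣA = 132.6 mm.
Transfer each piece to the horizontal axis through the centroid using Ī + A·d² with d = y − 132.6:
  flange: d = 49.43 mm → contributes +8 967 014 mm⁴
  web: d = -47.57 mm → contributes +17 472 186 mm⁴
Total I = 26 439 200 mm⁴.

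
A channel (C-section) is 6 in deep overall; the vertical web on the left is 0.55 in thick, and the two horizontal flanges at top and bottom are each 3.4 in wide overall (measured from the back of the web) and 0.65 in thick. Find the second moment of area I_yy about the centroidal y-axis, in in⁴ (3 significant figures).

I_yy ≈ 7.64 in⁴

Decompose the section into non-overlapping parts with the origin at the bottom-left of its bounding rectangle.
Web: 0.55 × 6, A = 3.3 in², x = 0.275 in, Ī = 0.083188 in⁴.
Top flange (beyond web): 2.85 × 0.65, A = 1.8525 in², x = 1.975 in, Ī = 1.2539 in⁴.
Bottom flange (beyond web): 2.85 × 0.65, A = 1.8525 in², x = 1.975 in, Ī = 1.2539 in⁴.
Centroid: x̄ = ΣA·x / ΣA = 1.1741 in.
Transfer each piece to the centroidal y-axis using Ī + A·d² with d = x − 1.1741:
  web: d = -0.89914 in → contributes +2.7511 in⁴
  top flange (beyond web): d = 0.80086 in → contributes +2.4421 in⁴
  bottom flange (beyond web): d = 0.80086 in → contributes +2.4421 in⁴
Total I = 7.6352 in⁴.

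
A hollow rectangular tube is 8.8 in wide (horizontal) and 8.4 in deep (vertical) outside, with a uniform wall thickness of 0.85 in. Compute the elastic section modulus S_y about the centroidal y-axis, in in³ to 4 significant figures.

S_y ≈ 63.00 in³

Decompose the section into non-overlapping parts with the origin at the bottom-left of its bounding rectangle.
Outer rectangle: 8.8 × 8.4, A = 73.92 in², x = 4.4 in, Ī = 477.03 in⁴.
Inner void (subtracted): 7.1 × 6.7, A = 47.57 in², x = 4.4 in, Ī = 199.834 in⁴.
By symmetry the centroid is at mid-width, x̄ = 4.4 in.
All pieces are centred on the centroidal y-axis, so I = ΣĪ (holes subtracted) = 277.197 in⁴.
Extreme fibre distance c = 4.4 in; S = I/c = 62.9993 in³.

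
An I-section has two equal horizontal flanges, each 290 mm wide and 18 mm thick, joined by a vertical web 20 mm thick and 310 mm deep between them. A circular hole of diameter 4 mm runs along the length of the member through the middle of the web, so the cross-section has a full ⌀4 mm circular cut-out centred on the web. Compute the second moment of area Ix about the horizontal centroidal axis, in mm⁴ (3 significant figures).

Ix ≈ 3.31 × 10⁸ mm⁴

Decompose the section into non-overlapping parts with the origin at the bottom-left of its bounding rectangle.
Bottom flange: 290 × 18, A = 5 220 mm², y = 9 mm, Ī = 140 940 mm⁴.
Web: 20 × 310, A = 6 200 mm², y = 173 mm, Ī = 49 651 667 mm⁴.
Top flange: 290 × 18, A = 5 220 mm², y = 337 mm, Ī = 140 940 mm⁴.
Hole (subtracted): ⌀4, A = 12.566 mm², y = 173 mm, Ī = 12.566 mm⁴.
By symmetry the centroid is at mid-height, ȳ = 173 mm.
Transfer each piece to the horizontal centroidal axis using Ī + A·d² with d = y − 173:
  bottom flange: d = -164 mm → contributes +140 538 060 mm⁴
  web: d = 0 mm → contributes +49 651 667 mm⁴
  top flange: d = 164 mm → contributes +140 538 060 mm⁴
  hole: d = 0 mm → contributes −12.566 mm⁴
Total I = 330 727 774 mm⁴.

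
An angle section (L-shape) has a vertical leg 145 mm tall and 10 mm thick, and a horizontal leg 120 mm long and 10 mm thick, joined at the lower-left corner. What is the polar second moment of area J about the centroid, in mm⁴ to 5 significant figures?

Split into non-overlapping primitives; take the origin at the lower-left of the bounding box.
Vertical leg: 10 × 145, A = 1 450 mm², y = 72.5 mm, Ī = 2 540 521 mm⁴.
Horizontal leg (remainder): 110 × 10, A = 1 100 mm², y = 5 mm, Ī = 9166.667 mm⁴.
Centroid: ȳ = ΣA·y / ΣA = 43.38235 mm.
Transfer each piece to the centroidal x-axis using Ī + A·d² with d = y − 43.38235:
  vertical leg: d = 29.11765 mm → contributes +3 769 885 mm⁴
  horizontal leg (remainder): d = -38.38235 mm → contributes +1 629 692 mm⁴
Total I = 5 399 577 mm⁴.
For the y-axis: x̄ = 30.88235 mm.
Repeating about the centroidal y-axis gives I_y = 3 373 015 mm⁴.
Polar second moment: J = I_x + I_y = 8 772 592 mm⁴.

J ≈ 8.7726 × 10⁶ mm⁴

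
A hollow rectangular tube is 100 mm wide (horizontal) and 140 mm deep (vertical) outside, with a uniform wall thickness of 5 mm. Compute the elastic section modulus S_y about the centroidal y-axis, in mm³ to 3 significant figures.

S_y ≈ 7.54 × 10⁴ mm³

Break the section into simple shapes (no overlaps), measuring from the bottom-left corner of the bounding box.
Outer rectangle: 100 × 140, A = 14 000 mm², x = 50 mm, Ī = 11 666 667 mm⁴.
Inner void (subtracted): 90 × 130, A = 11 700 mm², x = 50 mm, Ī = 7 897 500 mm⁴.
By symmetry the centroid is at mid-width, x̄ = 50 mm.
All pieces are centred on the centroidal y-axis, so I = ΣĪ (holes subtracted) = 3 769 167 mm⁴.
Extreme fibre distance c = 50 mm; S = I/c = 75 383 mm³.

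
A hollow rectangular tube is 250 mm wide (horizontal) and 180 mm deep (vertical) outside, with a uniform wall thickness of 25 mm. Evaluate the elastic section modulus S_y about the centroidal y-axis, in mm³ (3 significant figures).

S_y ≈ 1.18 × 10⁶ mm³

Break the section into simple shapes (no overlaps), measuring from the bottom-left corner of the bounding box.
Outer rectangle: 250 × 180, A = 45 000 mm², x = 125 mm, Ī = 234 375 000 mm⁴.
Inner void (subtracted): 200 × 130, A = 26 000 mm², x = 125 mm, Ī = 86 666 667 mm⁴.
By symmetry the centroid is at mid-width, x̄ = 125 mm.
All pieces are centred on the centroidal y-axis, so I = ΣĪ (holes subtracted) = 147 708 333 mm⁴.
Extreme fibre distance c = 125 mm; S = I/c = 1 181 667 mm³.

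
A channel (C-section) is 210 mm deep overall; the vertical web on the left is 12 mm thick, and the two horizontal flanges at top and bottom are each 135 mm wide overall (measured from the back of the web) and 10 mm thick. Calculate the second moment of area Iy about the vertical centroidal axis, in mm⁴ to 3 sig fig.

Iy ≈ 8.80 × 10⁶ mm⁴

Treat the section as a set of non-overlapping primitives; coordinates are from the bounding-box lower-left.
Web: 12 × 210, A = 2 520 mm², x = 6 mm, Ī = 30 240 mm⁴.
Top flange (beyond web): 123 × 10, A = 1 230 mm², x = 73.5 mm, Ī = 1 550 723 mm⁴.
Bottom flange (beyond web): 123 × 10, A = 1 230 mm², x = 73.5 mm, Ī = 1 550 723 mm⁴.
Centroid: x̄ = ΣA·x / ΣA = 39.343 mm.
Transfer each piece to the vertical centroidal axis using Ī + A·d² with d = x − 39.343:
  web: d = -33.343 mm → contributes +2 831 927 mm⁴
  top flange (beyond web): d = 34.157 mm → contributes +2 985 733 mm⁴
  bottom flange (beyond web): d = 34.157 mm → contributes +2 985 733 mm⁴
Total I = 8 803 393 mm⁴.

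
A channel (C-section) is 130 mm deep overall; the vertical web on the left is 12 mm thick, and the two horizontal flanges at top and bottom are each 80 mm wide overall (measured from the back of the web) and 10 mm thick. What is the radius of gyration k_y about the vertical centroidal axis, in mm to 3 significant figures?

k_y ≈ 24.2 mm

Split into non-overlapping primitives; take the origin at the lower-left of the bounding box.
Web: 12 × 130, A = 1 560 mm², x = 6 mm, Ī = 18 720 mm⁴.
Top flange (beyond web): 68 × 10, A = 680 mm², x = 46 mm, Ī = 262 027 mm⁴.
Bottom flange (beyond web): 68 × 10, A = 680 mm², x = 46 mm, Ī = 262 027 mm⁴.
Centroid: x̄ = ΣA·x / ΣA = 24.63 mm.
Transfer each piece to the vertical centroidal axis using Ī + A·d² with d = x − 24.63:
  web: d = -18.63 mm → contributes +560 168 mm⁴
  top flange (beyond web): d = 21.37 mm → contributes +572 563 mm⁴
  bottom flange (beyond web): d = 21.37 mm → contributes +572 563 mm⁴
Total I = 1 705 294 mm⁴.
Radius of gyration: k = √(I/A) = √(1 705 294 / 2 920) = 24.166 mm.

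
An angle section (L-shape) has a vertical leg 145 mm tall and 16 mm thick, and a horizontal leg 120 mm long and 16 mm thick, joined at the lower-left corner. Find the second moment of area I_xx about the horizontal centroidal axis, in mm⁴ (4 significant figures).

I_xx ≈ 8.132 × 10⁶ mm⁴

Split into non-overlapping primitives; take the origin at the lower-left of the bounding box.
Vertical leg: 16 × 145, A = 2 320 mm², y = 72.5 mm, Ī = 4 064 833 mm⁴.
Horizontal leg (remainder): 104 × 16, A = 1 664 mm², y = 8 mm, Ī = 35498.7 mm⁴.
Centroid: ȳ = ΣA·y / ΣA = 45.5602 mm.
Transfer each piece to the horizontal centroidal axis using Ī + A·d² with d = y − 45.5602:
  vertical leg: d = 26.9398 mm → contributes +5 748 575 mm⁴
  horizontal leg (remainder): d = -37.5602 mm → contributes +2 383 023 mm⁴
Total I = 8 131 598 mm⁴.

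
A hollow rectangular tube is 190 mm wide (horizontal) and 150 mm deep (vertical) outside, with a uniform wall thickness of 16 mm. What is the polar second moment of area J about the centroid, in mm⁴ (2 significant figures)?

J ≈ 7.9 × 10⁷ mm⁴

Split into non-overlapping primitives; take the origin at the lower-left of the bounding box.
Outer rectangle: 190 × 150, A = 28 500 mm², y = 75 mm, Ī = 53 437 500 mm⁴.
Inner void (subtracted): 158 × 118, A = 18 644 mm², y = 75 mm, Ī = 21 633 255 mm⁴.
By symmetry the centroid is at mid-height, ȳ = 75 mm.
All pieces are centred on the centroidal x-axis, so I = ΣĪ (holes subtracted) = 31 804 245 mm⁴.
Repeating about the centroidal y-axis gives I_y = 46 951 765 mm⁴.
Polar second moment: J = I_x + I_y = 78 756 011 mm⁴.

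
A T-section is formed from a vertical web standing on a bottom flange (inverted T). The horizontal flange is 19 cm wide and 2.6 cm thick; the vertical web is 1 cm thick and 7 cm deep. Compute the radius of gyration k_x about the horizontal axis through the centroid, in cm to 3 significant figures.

k_x ≈ 1.87 cm

Split into non-overlapping primitives; take the origin at the lower-left of the bounding box.
Flange: 19 × 2.6, A = 49.4 cm², y = 1.3 cm, Ī = 27.829 cm⁴.
Web: 1 × 7, A = 7 cm², y = 6.1 cm, Ī = 28.583 cm⁴.
Centroid: ȳ = ΣA·y / ΣA = 1.8957 cm.
Transfer each piece to the horizontal axis through the centroid using Ī + A·d² with d = y − 1.8957:
  flange: d = -0.59574 cm → contributes +45.361 cm⁴
  web: d = 4.2043 cm → contributes +152.31 cm⁴
Total I = 197.67 cm⁴.
Radius of gyration: k = √(I/A) = √(197.67 / 56.4) = 1.8721 cm.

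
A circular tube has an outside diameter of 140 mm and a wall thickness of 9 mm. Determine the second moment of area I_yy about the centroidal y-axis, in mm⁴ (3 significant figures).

Split into non-overlapping primitives; take the origin at the lower-left of the bounding box.
Outer circle: ⌀140, A = 15 394 mm², x = 70 mm, Ī = 18 857 410 mm⁴.
Bore (subtracted): ⌀122, A = 11 690 mm², x = 70 mm, Ī = 10 874 498 mm⁴.
By symmetry the centroid is at mid-width, x̄ = 70 mm.
All pieces are centred on the centroidal y-axis, so I = ΣĪ (holes subtracted) = 7 982 912 mm⁴.

I_yy ≈ 7.98 × 10⁶ mm⁴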